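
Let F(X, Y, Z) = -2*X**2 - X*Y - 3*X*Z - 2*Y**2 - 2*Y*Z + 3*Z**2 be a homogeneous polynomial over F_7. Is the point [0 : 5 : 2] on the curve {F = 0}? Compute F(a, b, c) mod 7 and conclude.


F(0,5,2) ≡ 5 (mod 7); P is NOT on the curve.

Evaluate F(0, 5, 2) term-by-term (mod 7).
  -2*X**2 ↦ -2·0·1·1 = 0
  -X*Y ↦ -1·0·5·1 = 0
  -3*X*Z ↦ -3·0·1·2 = 0
  -2*Y**2 ↦ -2·1·25·1 = -50
  -2*Y*Z ↦ -2·1·5·2 = -20
  3*Z**2 ↦ 3·1·1·4 = 12
Sum: F(0, 5, 2) = (0) + (0) + (0) + (-50) + (-20) + (12) = -58.
Reducing mod 7: -58 ≡ 5 (mod 7).
Since F(a, b, c) ≡ 5 ≠ 0 (mod 7), P does NOT lie on the curve.


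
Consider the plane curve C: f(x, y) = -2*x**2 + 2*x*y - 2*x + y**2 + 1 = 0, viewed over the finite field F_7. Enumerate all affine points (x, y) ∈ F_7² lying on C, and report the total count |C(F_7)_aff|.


Affine F_7-points: {(1, 1), (1, 4), (2, 4), (2, 6), (3, 2), (3, 6), (5, 2), (6, 1)}; count = 8.

For each of the 49 pairs (x, y) ∈ F_7², evaluate f(x, y) mod 7. Record the zeros.
  x = 0: [0↦1, 1↦2, 2↦5, 3↦3, 4↦3, 5↦5, 6↦2]  zeros at y ∈ ∅
  x = 1: [0↦4, 1↦0, 2↦5, 3↦5, 4↦0, 5↦4, 6↦3]  zeros at y ∈ {1, 4}
  x = 2: [0↦3, 1↦1, 2↦1, 3↦3, 4↦0, 5↦6, 6↦0]  zeros at y ∈ {4, 6}
  x = 3: [0↦5, 1↦5, 2↦0, 3↦4, 4↦3, 5↦4, 6↦0]  zeros at y ∈ {2, 6}
  x = 4: [0↦3, 1↦5, 2↦2, 3↦1, 4↦2, 5↦5, 6↦3]  zeros at y ∈ ∅
  x = 5: [0↦4, 1↦1, 2↦0, 3↦1, 4↦4, 5↦2, 6↦2]  zeros at y ∈ {2}
  x = 6: [0↦1, 1↦0, 2↦1, 3↦4, 4↦2, 5↦2, 6↦4]  zeros at y ∈ {1}
Collecting zeros: affine points = {(1, 1), (1, 4), (2, 4), (2, 6), (3, 2), (3, 6), (5, 2), (6, 1)}.
Total count |C(F_7)_aff| = 8.


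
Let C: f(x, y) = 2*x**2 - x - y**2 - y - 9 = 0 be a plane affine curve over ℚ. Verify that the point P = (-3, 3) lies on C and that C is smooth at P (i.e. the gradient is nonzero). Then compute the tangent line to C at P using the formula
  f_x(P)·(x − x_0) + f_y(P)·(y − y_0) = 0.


Tangent line at P: -13*x - 7*y - 18 = 0.

Step 1: f(-3, 3) = 0, so P lies on C.
Step 2: partial derivatives
  f_x(x, y) = 4*x - 1, f_y(x, y) = -2*y - 1.
  f_x(P) = -13, f_y(P) = -7 (gradient nonzero, so P is smooth).
Step 3: tangent line at P: -13·(x − -3) + -7·(y − 3) = 0.
Expanding: -13*x - 7*y - 18 = 0.


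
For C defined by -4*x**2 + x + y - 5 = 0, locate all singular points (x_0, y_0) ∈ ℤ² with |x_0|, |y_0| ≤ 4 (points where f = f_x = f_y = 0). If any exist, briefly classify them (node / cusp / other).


No singular points in the scanned grid; C is smooth there.

Compute partial derivatives:
  f_x = 1 - 8*x.
  f_y = 1.
f_y = 1 is a nonzero constant, so f_y never vanishes: no point (x, y) can satisfy f = f_x = f_y = 0. In particular no (x, y) ∈ {−4, ..., 4}² is singular; the curve is smooth.


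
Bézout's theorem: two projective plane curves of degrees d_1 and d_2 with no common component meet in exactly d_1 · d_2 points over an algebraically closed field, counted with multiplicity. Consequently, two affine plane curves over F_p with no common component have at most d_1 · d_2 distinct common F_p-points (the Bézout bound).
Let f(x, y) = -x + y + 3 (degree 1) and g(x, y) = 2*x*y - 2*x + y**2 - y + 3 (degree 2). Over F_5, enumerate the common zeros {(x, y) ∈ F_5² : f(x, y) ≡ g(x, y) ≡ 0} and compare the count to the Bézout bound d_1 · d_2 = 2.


Common zeros: {(0, 2)}; count = 1; Bézout bound = 2.

deg(f) = 1, deg(g) = 2, so Bézout bound = 2.
Scan x ∈ F_5. For each x, list the y ∈ F_5 with f(x, y) ≡ 0 and those with g(x, y) ≡ 0 (mod 5); the common zeros in that column are the intersection.
  x = 0: f ≡ 0 at y ∈ {2}; g ≡ 0 at y ∈ {2, 4}; common: {2}.
  x = 1: f ≡ 0 at y ∈ {3}; g ≡ 0 at y ∈ ∅; common: ∅.
  x = 2: f ≡ 0 at y ∈ {4}; g ≡ 0 at y ∈ ∅; common: ∅.
  x = 3: f ≡ 0 at y ∈ {0}; g ≡ 0 at y ∈ ∅; common: ∅.
  x = 4: f ≡ 0 at y ∈ {1}; g ≡ 0 at y ∈ {0, 3}; common: ∅.
Collecting: common zeros = {(0, 2)}, so the count is 1.
Comparison with the Bézout bound: 1 ≤ 2 = deg(f)·deg(g), as expected for curves with no common component (the affine F_5-count falls short of the bound because intersections may lie at infinity, over extension fields, or carry multiplicity).


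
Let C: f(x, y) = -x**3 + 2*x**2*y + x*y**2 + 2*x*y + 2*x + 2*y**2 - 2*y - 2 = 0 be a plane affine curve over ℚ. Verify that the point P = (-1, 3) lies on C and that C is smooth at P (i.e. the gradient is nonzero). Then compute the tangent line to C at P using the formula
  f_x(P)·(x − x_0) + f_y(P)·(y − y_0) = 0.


Tangent line at P: 2*x + 4*y - 10 = 0.

Step 1: f(-1, 3) = 0, so P lies on C.
Step 2: partial derivatives
  f_x(x, y) = -3*x**2 + 4*x*y + y**2 + 2*y + 2, f_y(x, y) = 2*x**2 + 2*x*y + 2*x + 4*y - 2.
  f_x(P) = 2, f_y(P) = 4 (gradient nonzero, so P is smooth).
Step 3: tangent line at P: 2·(x − -1) + 4·(y − 3) = 0.
Expanding: 2*x + 4*y - 10 = 0.


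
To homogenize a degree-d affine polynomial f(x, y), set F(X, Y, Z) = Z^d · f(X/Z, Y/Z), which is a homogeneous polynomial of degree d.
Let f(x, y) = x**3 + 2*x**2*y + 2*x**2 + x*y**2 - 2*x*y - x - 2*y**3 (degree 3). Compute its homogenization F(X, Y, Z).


F(X, Y, Z) = X**3 + 2*X**2*Y + 2*X**2*Z + X*Y**2 - 2*X*Y*Z - X*Z**2 - 2*Y**3

deg(f) = 3.
Substitute x = X/Z, y = Y/Z into f, then multiply by Z^3.
  monomial 1·x^3·y^0 ↦ 1·X^3·Y^0·Z^0.
  monomial 2·x^2·y^1 ↦ 2·X^2·Y^1·Z^0.
  monomial 2·x^2·y^0 ↦ 2·X^2·Y^0·Z^1.
  monomial 1·x^1·y^2 ↦ 1·X^1·Y^2·Z^0.
  monomial -2·x^1·y^1 ↦ -2·X^1·Y^1·Z^1.
  monomial -1·x^1·y^0 ↦ -1·X^1·Y^0·Z^2.
  monomial -2·x^0·y^3 ↦ -2·X^0·Y^3·Z^0.
Collecting: F(X, Y, Z) = X**3 + 2*X**2*Y + 2*X**2*Z + X*Y**2 - 2*X*Y*Z - X*Z**2 - 2*Y**3.


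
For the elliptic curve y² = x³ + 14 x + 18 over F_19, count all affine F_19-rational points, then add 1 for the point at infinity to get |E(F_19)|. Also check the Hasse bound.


Affine points = {(2, 4), (2, 15), (3, 7), (3, 12), (4, 9), (4, 10), (5, 2), (5, 17), (16, 5), (16, 14), (17, 1), (17, 18)}; affine count = 12; |E(F_19)| = 13.

Discriminant check: Δ ∝ 4a³ + 27b² = 4·14³ + 27·18² = 4·2744 + 27·324 ≡ 2 (mod 19). Nonzero ⇒ E is nonsingular.
For each x ∈ F_19, compute rhs = x³ + 14·x + 18 mod 19, then count y ∈ F_19 with y² ≡ rhs.
  x = 0: rhs = 18, matching y values: none (0 points).
  x = 1: rhs = 14, matching y values: none (0 points).
  x = 2: rhs = 16, matching y values: 4, 15 (2 points).
  x = 3: rhs = 11, matching y values: 7, 12 (2 points).
  x = 4: rhs = 5, matching y values: 9, 10 (2 points).
  x = 5: rhs = 4, matching y values: 2, 17 (2 points).
  x = 6: rhs = 14, matching y values: none (0 points).
  x = 7: rhs = 3, matching y values: none (0 points).
  x = 8: rhs = 15, matching y values: none (0 points).
  x = 9: rhs = 18, matching y values: none (0 points).
  x = 10: rhs = 18, matching y values: none (0 points).
  x = 11: rhs = 2, matching y values: none (0 points).
  x = 12: rhs = 14, matching y values: none (0 points).
  x = 13: rhs = 3, matching y values: none (0 points).
  x = 14: rhs = 13, matching y values: none (0 points).
  x = 15: rhs = 12, matching y values: none (0 points).
  x = 16: rhs = 6, matching y values: 5, 14 (2 points).
  x = 17: rhs = 1, matching y values: 1, 18 (2 points).
  x = 18: rhs = 3, matching y values: none (0 points).
Total affine count: 12.
Full point count |E(F_19)| = 12 + 1 = 13.
Hasse bound: |13 − (19+1)| = |-7| = 7 ≤ 2√19 ≈ 8.7178 ✓.


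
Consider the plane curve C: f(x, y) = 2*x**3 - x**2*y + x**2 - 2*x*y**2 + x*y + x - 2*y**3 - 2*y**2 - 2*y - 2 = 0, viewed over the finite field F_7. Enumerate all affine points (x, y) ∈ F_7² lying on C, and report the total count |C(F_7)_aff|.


Affine F_7-points: {(0, 6), (2, 2), (3, 2), (3, 4), (6, 2), (6, 3)}; count = 6.

For each of the 49 pairs (x, y) ∈ F_7², evaluate f(x, y) mod 7. Record the zeros.
  x = 0: [0↦5, 1↦6, 2↦5, 3↦4, 4↦5, 5↦3, 6↦0]  zeros at y ∈ {6}
  x = 1: [0↦2, 1↦1, 2↦1, 3↦4, 4↦5, 5↦6, 6↦2]  zeros at y ∈ ∅
  x = 2: [0↦6, 1↦1, 2↦0, 3↦5, 4↦4, 5↦6, 6↦6]  zeros at y ∈ {2}
  x = 3: [0↦1, 1↦4, 2↦0, 3↦5, 4↦0, 5↦1, 6↦3]  zeros at y ∈ {2, 4}
  x = 4: [0↦6, 1↦1, 2↦6, 3↦2, 4↦5, 5↦3, 6↦5]  zeros at y ∈ ∅
  x = 5: [0↦5, 1↦4, 2↦2, 3↦1, 4↦3, 5↦3, 6↦3]  zeros at y ∈ ∅
  x = 6: [0↦3, 1↦4, 2↦0, 3↦0, 4↦6, 5↦6, 6↦2]  zeros at y ∈ {2, 3}
Collecting zeros: affine points = {(0, 6), (2, 2), (3, 2), (3, 4), (6, 2), (6, 3)}.
Total count |C(F_7)_aff| = 6.


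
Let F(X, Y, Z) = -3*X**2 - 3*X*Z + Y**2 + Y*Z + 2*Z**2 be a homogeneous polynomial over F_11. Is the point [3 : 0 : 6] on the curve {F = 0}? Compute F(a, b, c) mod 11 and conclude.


F(3,0,6) ≡ 2 (mod 11); P is NOT on the curve.

Evaluate F(3, 0, 6) term-by-term (mod 11).
  -3*X**2 ↦ -3·9·1·1 = -27
  -3*X*Z ↦ -3·3·1·6 = -54
  Y**2 ↦ 1·1·0·1 = 0
  Y*Z ↦ 1·1·0·6 = 0
  2*Z**2 ↦ 2·1·1·36 = 72
Sum: F(3, 0, 6) = (-27) + (-54) + (0) + (0) + (72) = -9.
Reducing mod 11: -9 ≡ 2 (mod 11).
Since F(a, b, c) ≡ 2 ≠ 0 (mod 11), P does NOT lie on the curve.


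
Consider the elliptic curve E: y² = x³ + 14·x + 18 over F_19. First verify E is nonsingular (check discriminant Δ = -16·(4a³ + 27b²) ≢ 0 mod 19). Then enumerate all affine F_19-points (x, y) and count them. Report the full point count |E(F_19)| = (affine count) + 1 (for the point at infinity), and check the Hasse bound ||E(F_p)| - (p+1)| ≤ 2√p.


Affine points = {(2, 4), (2, 15), (3, 7), (3, 12), (4, 9), (4, 10), (5, 2), (5, 17), (16, 5), (16, 14), (17, 1), (17, 18)}; affine count = 12; |E(F_19)| = 13.

Discriminant check: Δ ∝ 4a³ + 27b² = 4·14³ + 27·18² = 4·2744 + 27·324 ≡ 2 (mod 19). Nonzero ⇒ E is nonsingular.
For each x ∈ F_19, compute rhs = x³ + 14·x + 18 mod 19, then count y ∈ F_19 with y² ≡ rhs.
  x = 0: rhs = 18, matching y values: none (0 points).
  x = 1: rhs = 14, matching y values: none (0 points).
  x = 2: rhs = 16, matching y values: 4, 15 (2 points).
  x = 3: rhs = 11, matching y values: 7, 12 (2 points).
  x = 4: rhs = 5, matching y values: 9, 10 (2 points).
  x = 5: rhs = 4, matching y values: 2, 17 (2 points).
  x = 6: rhs = 14, matching y values: none (0 points).
  x = 7: rhs = 3, matching y values: none (0 points).
  x = 8: rhs = 15, matching y values: none (0 points).
  x = 9: rhs = 18, matching y values: none (0 points).
  x = 10: rhs = 18, matching y values: none (0 points).
  x = 11: rhs = 2, matching y values: none (0 points).
  x = 12: rhs = 14, matching y values: none (0 points).
  x = 13: rhs = 3, matching y values: none (0 points).
  x = 14: rhs = 13, matching y values: none (0 points).
  x = 15: rhs = 12, matching y values: none (0 points).
  x = 16: rhs = 6, matching y values: 5, 14 (2 points).
  x = 17: rhs = 1, matching y values: 1, 18 (2 points).
  x = 18: rhs = 3, matching y values: none (0 points).
Total affine count: 12.
Full point count |E(F_19)| = 12 + 1 = 13.
Hasse bound: |13 − (19+1)| = |-7| = 7 ≤ 2√19 ≈ 8.7178 ✓.


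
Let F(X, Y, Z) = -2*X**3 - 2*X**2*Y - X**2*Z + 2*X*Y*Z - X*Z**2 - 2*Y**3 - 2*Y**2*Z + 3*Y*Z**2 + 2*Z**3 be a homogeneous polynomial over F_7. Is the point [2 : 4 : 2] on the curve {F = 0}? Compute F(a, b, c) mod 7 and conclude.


F(2,4,2) ≡ 1 (mod 7); P is NOT on the curve.

Evaluate F(2, 4, 2) term-by-term (mod 7).
  -2*X**3 ↦ -2·8·1·1 = -16
  -2*X**2*Y ↦ -2·4·4·1 = -32
  -X**2*Z ↦ -1·4·1·2 = -8
  2*X*Y*Z ↦ 2·2·4·2 = 32
  -X*Z**2 ↦ -1·2·1·4 = -8
  -2*Y**3 ↦ -2·1·64·1 = -128
  -2*Y**2*Z ↦ -2·1·16·2 = -64
  3*Y*Z**2 ↦ 3·1·4·4 = 48
  2*Z**3 ↦ 2·1·1·8 = 16
Sum: F(2, 4, 2) = (-16) + (-32) + (-8) + (32) + (-8) + (-128) + (-64) + (48) + (16) = -160.
Reducing mod 7: -160 ≡ 1 (mod 7).
Since F(a, b, c) ≡ 1 ≠ 0 (mod 7), P does NOT lie on the curve.


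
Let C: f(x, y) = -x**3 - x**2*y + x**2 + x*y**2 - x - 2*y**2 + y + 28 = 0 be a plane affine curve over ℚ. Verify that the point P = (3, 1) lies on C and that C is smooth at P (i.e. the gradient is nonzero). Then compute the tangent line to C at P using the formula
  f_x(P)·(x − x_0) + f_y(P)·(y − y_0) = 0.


Tangent line at P: -27*x - 6*y + 87 = 0.

Step 1: f(3, 1) = 0, so P lies on C.
Step 2: partial derivatives
  f_x(x, y) = -3*x**2 - 2*x*y + 2*x + y**2 - 1, f_y(x, y) = -x**2 + 2*x*y - 4*y + 1.
  f_x(P) = -27, f_y(P) = -6 (gradient nonzero, so P is smooth).
Step 3: tangent line at P: -27·(x − 3) + -6·(y − 1) = 0.
Expanding: -27*x - 6*y + 87 = 0.


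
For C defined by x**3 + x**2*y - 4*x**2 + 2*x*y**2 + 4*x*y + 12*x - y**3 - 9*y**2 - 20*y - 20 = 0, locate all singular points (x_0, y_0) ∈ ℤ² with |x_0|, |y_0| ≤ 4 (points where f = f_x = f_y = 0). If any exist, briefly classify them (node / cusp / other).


Singular points: {(2, -2)}; classification: cusp.

Compute partial derivatives:
  f_x = 3*x**2 + 2*x*y - 8*x + 2*y**2 + 4*y + 12.
  f_y = x**2 + 4*x*y + 4*x - 3*y**2 - 18*y - 20.
Scan x_0 ∈ {−4, ..., 4}. For each x_0, f_y(x_0, y) is a polynomial in y; find its integer roots y ∈ {−4, ..., 4}, then test f_x and f at those candidates.
  x = -4: f_y(-4, y) = -3*y**2 - 34*y - 20; no integer root y with |y| ≤ 4.
  x = -3: f_y(-3, y) = -3*y**2 - 30*y - 23; no integer root y with |y| ≤ 4.
  x = -2: f_y(-2, y) = -3*y**2 - 26*y - 24; no integer root y with |y| ≤ 4.
  x = -1: f_y(-1, y) = -3*y**2 - 22*y - 23; no integer root y with |y| ≤ 4.
  x = 0: f_y(0, y) = -3*y**2 - 18*y - 20; no integer root y with |y| ≤ 4.
  x = 1: f_y(1, y) = -3*y**2 - 14*y - 15; vanishes at y ∈ {-3}. (1, -3): f_x = 7 ≠ 0.
  x = 2: f_y(2, y) = -3*y**2 - 10*y - 8; vanishes at y ∈ {-2}. (2, -2): f_x = 0, f = 0 — SINGULAR.
  x = 3: f_y(3, y) = -3*y**2 - 6*y + 1; no integer root y with |y| ≤ 4.
  x = 4: f_y(4, y) = -3*y**2 - 2*y + 12; no integer root y with |y| ≤ 4.
Only singular point on the grid: (2, -2).
Classify: substitute x = 2 + u, y = -2 + v and expand: f = u**3 + u**2*v + 2*u*v**2 - v**3 + v**2.
No constant or linear terms (consistent with a singular point). Quadratic part: v**2. Cubic part: u**3 + u**2*v + 2*u*v**2 - v**3.
The quadratic part v**2 is a perfect square, so there is a single (double) tangent line v = 0, i.e. y = -2. Restricting the cubic part to that line (v = 0) leaves u**3 ≠ 0, so f is not divisible by v and the branch is v² ≈ -u**3 to lowest order — this is a cusp.
Classification: cusp.


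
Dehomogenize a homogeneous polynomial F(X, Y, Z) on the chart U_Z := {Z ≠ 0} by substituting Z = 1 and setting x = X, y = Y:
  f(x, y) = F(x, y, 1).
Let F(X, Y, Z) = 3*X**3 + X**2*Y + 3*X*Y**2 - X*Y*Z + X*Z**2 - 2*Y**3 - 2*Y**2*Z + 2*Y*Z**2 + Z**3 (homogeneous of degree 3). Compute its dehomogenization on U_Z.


f(x, y) = 3*x**3 + x**2*y + 3*x*y**2 - x*y + x - 2*y**3 - 2*y**2 + 2*y + 1

On U_Z we set Z = 1. Each monomial c·X^i·Y^j·Z^k in F becomes c·x^i·y^j·1^k = c·x^i·y^j.
Substituting Z = 1: F(X, Y, 1) = 3*x**3 + x**2*y + 3*x*y**2 - x*y + x - 2*y**3 - 2*y**2 + 2*y + 1.
Note: deg(f) ≤ deg(F) = 3; strict inequality happens when F is divisible by Z (lost terms).


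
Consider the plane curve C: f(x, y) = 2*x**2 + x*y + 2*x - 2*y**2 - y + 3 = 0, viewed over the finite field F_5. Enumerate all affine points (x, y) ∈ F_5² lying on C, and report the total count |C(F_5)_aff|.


Affine F_5-points: {(0, 1), (1, 1), (1, 4), (2, 0), (2, 3), (3, 3)}; count = 6.

For each of the 25 pairs (x, y) ∈ F_5², evaluate f(x, y) mod 5. Record the zeros.
  x = 0: [0↦3, 1↦0, 2↦3, 3↦2, 4↦2]  zeros at y ∈ {1}
  x = 1: [0↦2, 1↦0, 2↦4, 3↦4, 4↦0]  zeros at y ∈ {1, 4}
  x = 2: [0↦0, 1↦4, 2↦4, 3↦0, 4↦2]  zeros at y ∈ {0, 3}
  x = 3: [0↦2, 1↦2, 2↦3, 3↦0, 4↦3]  zeros at y ∈ {3}
  x = 4: [0↦3, 1↦4, 2↦1, 3↦4, 4↦3]  zeros at y ∈ ∅
Collecting zeros: affine points = {(0, 1), (1, 1), (1, 4), (2, 0), (2, 3), (3, 3)}.
Total count |C(F_5)_aff| = 6.


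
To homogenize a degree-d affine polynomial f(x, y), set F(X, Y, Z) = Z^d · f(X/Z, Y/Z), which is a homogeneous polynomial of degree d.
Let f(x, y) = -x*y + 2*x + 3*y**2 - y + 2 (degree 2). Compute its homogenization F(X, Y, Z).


F(X, Y, Z) = -X*Y + 2*X*Z + 3*Y**2 - Y*Z + 2*Z**2

deg(f) = 2.
Substitute x = X/Z, y = Y/Z into f, then multiply by Z^2.
  monomial -1·x^1·y^1 ↦ -1·X^1·Y^1·Z^0.
  monomial 2·x^1·y^0 ↦ 2·X^1·Y^0·Z^1.
  monomial 3·x^0·y^2 ↦ 3·X^0·Y^2·Z^0.
  monomial -1·x^0·y^1 ↦ -1·X^0·Y^1·Z^1.
  monomial 2·x^0·y^0 ↦ 2·X^0·Y^0·Z^2.
Collecting: F(X, Y, Z) = -X*Y + 2*X*Z + 3*Y**2 - Y*Z + 2*Z**2.


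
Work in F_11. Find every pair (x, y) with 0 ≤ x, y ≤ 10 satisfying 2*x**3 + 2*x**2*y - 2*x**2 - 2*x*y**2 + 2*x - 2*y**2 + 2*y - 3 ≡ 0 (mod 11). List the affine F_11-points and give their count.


Affine F_11-points: {(1, 6), (3, 9), (3, 10), (4, 4), (4, 6), (5, 9), (5, 10), (6, 1), (6, 9), (10, 5)}; count = 10.

For each of the 121 pairs (x, y) ∈ F_11², evaluate f(x, y) mod 11. Record the zeros.
  x = 0: [0↦8, 1↦8, 2↦4, 3↦7, 4↦6, 5↦1, 6↦3, 7↦1, 8↦6, 9↦7, 10↦4]  zeros at y ∈ ∅
  x = 1: [0↦10, 1↦10, 2↦2, 3↦8, 4↦6, 5↦7, 6↦0, 7↦7, 8↦6, 9↦8, 10↦2]  zeros at y ∈ {6}
  x = 2: [0↦9, 1↦2, 2↦5, 3↦7, 4↦8, 5↦8, 6↦7, 7↦5, 8↦2, 9↦9, 10↦4]  zeros at y ∈ ∅
  x = 3: [0↦6, 1↦7, 2↦3, 3↦5, 4↦2, 5↦5, 6↦3, 7↦7, 8↦6, 9↦0, 10↦0]  zeros at y ∈ {9, 10}
  x = 4: [0↦2, 1↦4, 2↦8, 3↦3, 4↦0, 5↦10, 6↦0, 7↦3, 8↦8, 9↦4, 10↦2]  zeros at y ∈ {4, 6}
  x = 5: [0↦9, 1↦5, 2↦10, 3↦2, 4↦3, 5↦2, 6↦10, 7↦5, 8↦9, 9↦0, 10↦0]  zeros at y ∈ {9, 10}
  x = 6: [0↦6, 1↦0, 2↦10, 3↦3, 4↦1, 5↦4, 6↦1, 7↦3, 8↦10, 9↦0, 10↦6]  zeros at y ∈ {1, 9}
  x = 7: [0↦5, 1↦1, 2↦9, 3↦7, 4↦6, 5↦6, 6↦7, 7↦9, 8↦1, 9↦5, 10↦10]  zeros at y ∈ ∅
  x = 8: [0↦7, 1↦9, 2↦8, 3↦4, 4↦8, 5↦9, 6↦7, 7↦2, 8↦5, 9↦5, 10↦2]  zeros at y ∈ ∅
  x = 9: [0↦2, 1↦3, 2↦8, 3↦6, 4↦8, 5↦3, 6↦2, 7↦5, 8↦1, 9↦1, 10↦5]  zeros at y ∈ ∅
  x = 10: [0↦2, 1↦6, 2↦10, 3↦3, 4↦7, 5↦0, 6↦4, 7↦8, 8↦1, 9↦5, 10↦9]  zeros at y ∈ {5}
Collecting zeros: affine points = {(1, 6), (3, 9), (3, 10), (4, 4), (4, 6), (5, 9), (5, 10), (6, 1), (6, 9), (10, 5)}.
Total count |C(F_11)_aff| = 10.


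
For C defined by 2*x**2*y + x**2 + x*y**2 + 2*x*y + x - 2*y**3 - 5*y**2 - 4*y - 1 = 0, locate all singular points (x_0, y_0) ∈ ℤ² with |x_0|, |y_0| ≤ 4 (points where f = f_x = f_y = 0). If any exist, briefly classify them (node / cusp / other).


Singular points: {(0, -1)}; classification: node.

Compute partial derivatives:
  f_x = 4*x*y + 2*x + y**2 + 2*y + 1.
  f_y = 2*x**2 + 2*x*y + 2*x - 6*y**2 - 10*y - 4.
Scan x_0 ∈ {−4, ..., 4}. For each x_0, f_y(x_0, y) is a polynomial in y; find its integer roots y ∈ {−4, ..., 4}, then test f_x and f at those candidates.
  x = -4: f_y(-4, y) = -6*y**2 - 18*y + 20; no integer root y with |y| ≤ 4.
  x = -3: f_y(-3, y) = -6*y**2 - 16*y + 8; no integer root y with |y| ≤ 4.
  x = -2: f_y(-2, y) = -6*y**2 - 14*y; vanishes at y ∈ {0}. (-2, 0): f_x = -3 ≠ 0.
  x = -1: f_y(-1, y) = -6*y**2 - 12*y - 4; no integer root y with |y| ≤ 4.
  x = 0: f_y(0, y) = -6*y**2 - 10*y - 4; vanishes at y ∈ {-1}. (0, -1): f_x = 0, f = 0 — SINGULAR.
  x = 1: f_y(1, y) = -6*y**2 - 8*y; vanishes at y ∈ {0}. (1, 0): f_x = 3 ≠ 0.
  x = 2: f_y(2, y) = -6*y**2 - 6*y + 8; no integer root y with |y| ≤ 4.
  x = 3: f_y(3, y) = -6*y**2 - 4*y + 20; no integer root y with |y| ≤ 4.
  x = 4: f_y(4, y) = -6*y**2 - 2*y + 36; no integer root y with |y| ≤ 4.
Only singular point on the grid: (0, -1).
Classify: substitute x = 0 + u, y = -1 + v and expand: f = 2*u**2*v - u**2 + u*v**2 - 2*v**3 + v**2.
No constant or linear terms (consistent with a singular point). Quadratic part: -u**2 + v**2. Cubic part: 2*u**2*v + u*v**2 - 2*v**3.
The quadratic part v**2 - u**2 = (v − u)(v + u) splits into two distinct linear factors, so there are two distinct tangent lines y − -1 = ±(x − 0) — this is a node (ordinary double point).
Classification: node.


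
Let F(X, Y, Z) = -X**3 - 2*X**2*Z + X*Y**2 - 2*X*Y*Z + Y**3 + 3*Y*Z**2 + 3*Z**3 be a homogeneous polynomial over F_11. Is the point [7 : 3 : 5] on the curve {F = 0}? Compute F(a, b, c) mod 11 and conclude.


F(7,3,5) ≡ 10 (mod 11); P is NOT on the curve.

Evaluate F(7, 3, 5) term-by-term (mod 11).
  -X**3 ↦ -1·343·1·1 = -343
  -2*X**2*Z ↦ -2·49·1·5 = -490
  X*Y**2 ↦ 1·7·9·1 = 63
  -2*X*Y*Z ↦ -2·7·3·5 = -210
  Y**3 ↦ 1·1·27·1 = 27
  3*Y*Z**2 ↦ 3·1·3·25 = 225
  3*Z**3 ↦ 3·1·1·125 = 375
Sum: F(7, 3, 5) = (-343) + (-490) + (63) + (-210) + (27) + (225) + (375) = -353.
Reducing mod 11: -353 ≡ 10 (mod 11).
Since F(a, b, c) ≡ 10 ≠ 0 (mod 11), P does NOT lie on the curve.


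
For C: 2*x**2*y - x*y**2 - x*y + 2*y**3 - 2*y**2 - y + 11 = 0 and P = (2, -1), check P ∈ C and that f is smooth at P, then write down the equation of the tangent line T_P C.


Tangent line at P: -8*x + 19*y + 35 = 0.

Step 1: f(2, -1) = 0, so P lies on C.
Step 2: partial derivatives
  f_x(x, y) = 4*x*y - y**2 - y, f_y(x, y) = 2*x**2 - 2*x*y - x + 6*y**2 - 4*y - 1.
  f_x(P) = -8, f_y(P) = 19 (gradient nonzero, so P is smooth).
Step 3: tangent line at P: -8·(x − 2) + 19·(y − -1) = 0.
Expanding: -8*x + 19*y + 35 = 0.


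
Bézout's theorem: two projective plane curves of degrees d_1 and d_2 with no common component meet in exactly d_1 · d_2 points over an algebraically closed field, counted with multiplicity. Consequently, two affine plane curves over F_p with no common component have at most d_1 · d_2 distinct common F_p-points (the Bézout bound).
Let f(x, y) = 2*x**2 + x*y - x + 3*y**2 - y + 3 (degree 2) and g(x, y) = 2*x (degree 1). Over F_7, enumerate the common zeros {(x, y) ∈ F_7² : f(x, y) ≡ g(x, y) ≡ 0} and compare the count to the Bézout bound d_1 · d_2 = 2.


Common zeros: {(0, 6)}; count = 1; Bézout bound = 2.

deg(f) = 2, deg(g) = 1, so Bézout bound = 2.
Scan x ∈ F_7. For each x, list the y ∈ F_7 with f(x, y) ≡ 0 and those with g(x, y) ≡ 0 (mod 7); the common zeros in that column are the intersection.
  x = 0: f ≡ 0 at y ∈ {6}; g ≡ 0 at y ∈ {0, 1, 2, 3, 4, 5, 6}; common: {6}.
  x = 1: f ≡ 0 at y ∈ {1, 6}; g ≡ 0 at y ∈ ∅; common: ∅.
  x = 2: f ≡ 0 at y ∈ ∅; g ≡ 0 at y ∈ ∅; common: ∅.
  x = 3: f ≡ 0 at y ∈ ∅; g ≡ 0 at y ∈ ∅; common: ∅.
  x = 4: f ≡ 0 at y ∈ {2, 4}; g ≡ 0 at y ∈ ∅; common: ∅.
  x = 5: f ≡ 0 at y ∈ {4}; g ≡ 0 at y ∈ ∅; common: ∅.
  x = 6: f ≡ 0 at y ∈ {1, 2}; g ≡ 0 at y ∈ ∅; common: ∅.
Collecting: common zeros = {(0, 6)}, so the count is 1.
Comparison with the Bézout bound: 1 ≤ 2 = deg(f)·deg(g), as expected for curves with no common component (the affine F_7-count falls short of the bound because intersections may lie at infinity, over extension fields, or carry multiplicity).


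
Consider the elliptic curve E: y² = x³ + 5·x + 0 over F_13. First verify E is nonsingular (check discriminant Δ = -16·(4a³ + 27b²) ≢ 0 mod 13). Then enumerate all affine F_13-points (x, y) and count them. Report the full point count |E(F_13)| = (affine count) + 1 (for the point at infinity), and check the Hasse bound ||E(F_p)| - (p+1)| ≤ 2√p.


Affine points = {(0, 0), (3, 4), (3, 9), (6, 5), (6, 8), (7, 1), (7, 12), (10, 6), (10, 7)}; affine count = 9; |E(F_13)| = 10.

Discriminant check: Δ ∝ 4a³ + 27b² = 4·5³ + 27·0² = 4·125 + 27·0 ≡ 6 (mod 13). Nonzero ⇒ E is nonsingular.
For each x ∈ F_13, compute rhs = x³ + 5·x + 0 mod 13, then count y ∈ F_13 with y² ≡ rhs.
  x = 0: rhs = 0, matching y values: 0 (1 points).
  x = 1: rhs = 6, matching y values: none (0 points).
  x = 2: rhs = 5, matching y values: none (0 points).
  x = 3: rhs = 3, matching y values: 4, 9 (2 points).
  x = 4: rhs = 6, matching y values: none (0 points).
  x = 5: rhs = 7, matching y values: none (0 points).
  x = 6: rhs = 12, matching y values: 5, 8 (2 points).
  x = 7: rhs = 1, matching y values: 1, 12 (2 points).
  x = 8: rhs = 6, matching y values: none (0 points).
  x = 9: rhs = 7, matching y values: none (0 points).
  x = 10: rhs = 10, matching y values: 6, 7 (2 points).
  x = 11: rhs = 8, matching y values: none (0 points).
  x = 12: rhs = 7, matching y values: none (0 points).
Total affine count: 9.
Full point count |E(F_13)| = 9 + 1 = 10.
Hasse bound: |10 − (13+1)| = |-4| = 4 ≤ 2√13 ≈ 7.2111 ✓.


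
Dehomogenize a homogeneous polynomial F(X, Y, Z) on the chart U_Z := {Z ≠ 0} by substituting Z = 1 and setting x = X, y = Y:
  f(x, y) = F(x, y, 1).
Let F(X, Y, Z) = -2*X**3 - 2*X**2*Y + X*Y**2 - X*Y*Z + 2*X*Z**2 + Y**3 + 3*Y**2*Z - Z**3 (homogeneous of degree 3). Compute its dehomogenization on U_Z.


f(x, y) = -2*x**3 - 2*x**2*y + x*y**2 - x*y + 2*x + y**3 + 3*y**2 - 1

On U_Z we set Z = 1. Each monomial c·X^i·Y^j·Z^k in F becomes c·x^i·y^j·1^k = c·x^i·y^j.
Substituting Z = 1: F(X, Y, 1) = -2*x**3 - 2*x**2*y + x*y**2 - x*y + 2*x + y**3 + 3*y**2 - 1.
Note: deg(f) ≤ deg(F) = 3; strict inequality happens when F is divisible by Z (lost terms).


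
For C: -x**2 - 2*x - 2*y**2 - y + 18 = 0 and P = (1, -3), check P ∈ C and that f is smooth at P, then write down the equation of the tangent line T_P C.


Tangent line at P: -4*x + 11*y + 37 = 0.

Step 1: f(1, -3) = 0, so P lies on C.
Step 2: partial derivatives
  f_x(x, y) = -2*x - 2, f_y(x, y) = -4*y - 1.
  f_x(P) = -4, f_y(P) = 11 (gradient nonzero, so P is smooth).
Step 3: tangent line at P: -4·(x − 1) + 11·(y − -3) = 0.
Expanding: -4*x + 11*y + 37 = 0.


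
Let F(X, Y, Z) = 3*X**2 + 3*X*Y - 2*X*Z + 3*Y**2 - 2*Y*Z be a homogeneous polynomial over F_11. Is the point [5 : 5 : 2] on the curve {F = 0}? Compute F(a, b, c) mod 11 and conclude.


F(5,5,2) ≡ 9 (mod 11); P is NOT on the curve.

Evaluate F(5, 5, 2) term-by-term (mod 11).
  3*X**2 ↦ 3·25·1·1 = 75
  3*X*Y ↦ 3·5·5·1 = 75
  -2*X*Z ↦ -2·5·1·2 = -20
  3*Y**2 ↦ 3·1·25·1 = 75
  -2*Y*Z ↦ -2·1·5·2 = -20
Sum: F(5, 5, 2) = (75) + (75) + (-20) + (75) + (-20) = 185.
Reducing mod 11: 185 ≡ 9 (mod 11).
Since F(a, b, c) ≡ 9 ≠ 0 (mod 11), P does NOT lie on the curve.


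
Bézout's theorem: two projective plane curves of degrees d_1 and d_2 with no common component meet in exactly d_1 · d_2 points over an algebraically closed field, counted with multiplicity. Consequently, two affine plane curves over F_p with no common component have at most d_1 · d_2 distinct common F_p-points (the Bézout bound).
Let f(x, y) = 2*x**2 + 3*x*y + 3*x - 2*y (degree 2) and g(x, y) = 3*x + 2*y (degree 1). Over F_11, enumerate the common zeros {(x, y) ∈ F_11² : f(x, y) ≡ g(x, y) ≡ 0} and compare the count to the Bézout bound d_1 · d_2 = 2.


Common zeros: {(0, 0), (9, 3)}; count = 2; Bézout bound = 2.

deg(f) = 2, deg(g) = 1, so Bézout bound = 2.
Scan x ∈ F_11. For each x, list the y ∈ F_11 with f(x, y) ≡ 0 and those with g(x, y) ≡ 0 (mod 11); the common zeros in that column are the intersection.
  x = 0: f ≡ 0 at y ∈ {0}; g ≡ 0 at y ∈ {0}; common: {0}.
  x = 1: f ≡ 0 at y ∈ {6}; g ≡ 0 at y ∈ {4}; common: ∅.
  x = 2: f ≡ 0 at y ∈ {2}; g ≡ 0 at y ∈ {8}; common: ∅.
  x = 3: f ≡ 0 at y ∈ {4}; g ≡ 0 at y ∈ {1}; common: ∅.
  x = 4: f ≡ 0 at y ∈ {0}; g ≡ 0 at y ∈ {5}; common: ∅.
  x = 5: f ≡ 0 at y ∈ {6}; g ≡ 0 at y ∈ {9}; common: ∅.
  x = 6: f ≡ 0 at y ∈ {4}; g ≡ 0 at y ∈ {2}; common: ∅.
  x = 7: f ≡ 0 at y ∈ {3}; g ≡ 0 at y ∈ {6}; common: ∅.
  x = 8: f ≡ 0 at y ∈ ∅; g ≡ 0 at y ∈ {10}; common: ∅.
  x = 9: f ≡ 0 at y ∈ {3}; g ≡ 0 at y ∈ {3}; common: {3}.
  x = 10: f ≡ 0 at y ∈ {2}; g ≡ 0 at y ∈ {7}; common: ∅.
Collecting: common zeros = {(0, 0), (9, 3)}, so the count is 2.
Comparison with the Bézout bound: 2 ≤ 2 = deg(f)·deg(g), as expected for curves with no common component (the bound is attained).


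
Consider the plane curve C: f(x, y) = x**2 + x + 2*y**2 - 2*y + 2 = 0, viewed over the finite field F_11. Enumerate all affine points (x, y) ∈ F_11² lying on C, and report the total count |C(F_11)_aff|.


Affine F_11-points: {(1, 5), (1, 7), (4, 0), (4, 1), (5, 3), (5, 9), (6, 0), (6, 1), (9, 5), (9, 7)}; count = 10.

For each of the 121 pairs (x, y) ∈ F_11², evaluate f(x, y) mod 11. Record the zeros.
  x = 0: [0↦2, 1↦2, 2↦6, 3↦3, 4↦4, 5↦9, 6↦7, 7↦9, 8↦4, 9↦3, 10↦6]  zeros at y ∈ ∅
  x = 1: [0↦4, 1↦4, 2↦8, 3↦5, 4↦6, 5↦0, 6↦9, 7↦0, 8↦6, 9↦5, 10↦8]  zeros at y ∈ {5, 7}
  x = 2: [0↦8, 1↦8, 2↦1, 3↦9, 4↦10, 5↦4, 6↦2, 7↦4, 8↦10, 9↦9, 10↦1]  zeros at y ∈ ∅
  x = 3: [0↦3, 1↦3, 2↦7, 3↦4, 4↦5, 5↦10, 6↦8, 7↦10, 8↦5, 9↦4, 10↦7]  zeros at y ∈ ∅
  x = 4: [0↦0, 1↦0, 2↦4, 3↦1, 4↦2, 5↦7, 6↦5, 7↦7, 8↦2, 9↦1, 10↦4]  zeros at y ∈ {0, 1}
  x = 5: [0↦10, 1↦10, 2↦3, 3↦0, 4↦1, 5↦6, 6↦4, 7↦6, 8↦1, 9↦0, 10↦3]  zeros at y ∈ {3, 9}
  x = 6: [0↦0, 1↦0, 2↦4, 3↦1, 4↦2, 5↦7, 6↦5, 7↦7, 8↦2, 9↦1, 10↦4]  zeros at y ∈ {0, 1}
  x = 7: [0↦3, 1↦3, 2↦7, 3↦4, 4↦5, 5↦10, 6↦8, 7↦10, 8↦5, 9↦4, 10↦7]  zeros at y ∈ ∅
  x = 8: [0↦8, 1↦8, 2↦1, 3↦9, 4↦10, 5↦4, 6↦2, 7↦4, 8↦10, 9↦9, 10↦1]  zeros at y ∈ ∅
  x = 9: [0↦4, 1↦4, 2↦8, 3↦5, 4↦6, 5↦0, 6↦9, 7↦0, 8↦6, 9↦5, 10↦8]  zeros at y ∈ {5, 7}
  x = 10: [0↦2, 1↦2, 2↦6, 3↦3, 4↦4, 5↦9, 6↦7, 7↦9, 8↦4, 9↦3, 10↦6]  zeros at y ∈ ∅
Collecting zeros: affine points = {(1, 5), (1, 7), (4, 0), (4, 1), (5, 3), (5, 9), (6, 0), (6, 1), (9, 5), (9, 7)}.
Total count |C(F_11)_aff| = 10.


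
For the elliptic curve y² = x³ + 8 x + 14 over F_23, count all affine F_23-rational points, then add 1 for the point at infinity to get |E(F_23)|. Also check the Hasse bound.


Affine points = {(1, 0), (4, 8), (4, 15), (5, 8), (5, 15), (6, 5), (6, 18), (10, 6), (10, 17), (14, 8), (14, 15), (15, 6), (15, 17), (16, 11), (16, 12), (17, 7), (17, 16), (20, 3), (20, 20), (21, 6), (21, 17)}; affine count = 21; |E(F_23)| = 22.

Discriminant check: Δ ∝ 4a³ + 27b² = 4·8³ + 27·14² = 4·512 + 27·196 ≡ 3 (mod 23). Nonzero ⇒ E is nonsingular.
For each x ∈ F_23, compute rhs = x³ + 8·x + 14 mod 23, then count y ∈ F_23 with y² ≡ rhs.
  x = 0: rhs = 14, matching y values: none (0 points).
  x = 1: rhs = 0, matching y values: 0 (1 points).
  x = 2: rhs = 15, matching y values: none (0 points).
  x = 3: rhs = 19, matching y values: none (0 points).
  x = 4: rhs = 18, matching y values: 8, 15 (2 points).
  x = 5: rhs = 18, matching y values: 8, 15 (2 points).
  x = 6: rhs = 2, matching y values: 5, 18 (2 points).
  x = 7: rhs = 22, matching y values: none (0 points).
  x = 8: rhs = 15, matching y values: none (0 points).
  x = 9: rhs = 10, matching y values: none (0 points).
  x = 10: rhs = 13, matching y values: 6, 17 (2 points).
  x = 11: rhs = 7, matching y values: none (0 points).
  x = 12: rhs = 21, matching y values: none (0 points).
  x = 13: rhs = 15, matching y values: none (0 points).
  x = 14: rhs = 18, matching y values: 8, 15 (2 points).
  x = 15: rhs = 13, matching y values: 6, 17 (2 points).
  x = 16: rhs = 6, matching y values: 11, 12 (2 points).
  x = 17: rhs = 3, matching y values: 7, 16 (2 points).
  x = 18: rhs = 10, matching y values: none (0 points).
  x = 19: rhs = 10, matching y values: none (0 points).
  x = 20: rhs = 9, matching y values: 3, 20 (2 points).
  x = 21: rhs = 13, matching y values: 6, 17 (2 points).
  x = 22: rhs = 5, matching y values: none (0 points).
Total affine count: 21.
Full point count |E(F_23)| = 21 + 1 = 22.
Hasse bound: |22 − (23+1)| = |-2| = 2 ≤ 2√23 ≈ 9.5917 ✓.


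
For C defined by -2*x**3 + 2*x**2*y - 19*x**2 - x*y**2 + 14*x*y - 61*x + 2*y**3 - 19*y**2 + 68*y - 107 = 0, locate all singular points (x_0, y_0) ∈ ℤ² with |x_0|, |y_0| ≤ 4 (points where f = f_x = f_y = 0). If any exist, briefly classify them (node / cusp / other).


Singular points: {(-2, 3)}; classification: node.

Compute partial derivatives:
  f_x = -6*x**2 + 4*x*y - 38*x - y**2 + 14*y - 61.
  f_y = 2*x**2 - 2*x*y + 14*x + 6*y**2 - 38*y + 68.
Scan x_0 ∈ {−4, ..., 4}. For each x_0, f_y(x_0, y) is a polynomial in y; find its integer roots y ∈ {−4, ..., 4}, then test f_x and f at those candidates.
  x = -4: f_y(-4, y) = 6*y**2 - 30*y + 44; no integer root y with |y| ≤ 4.
  x = -3: f_y(-3, y) = 6*y**2 - 32*y + 44; no integer root y with |y| ≤ 4.
  x = -2: f_y(-2, y) = 6*y**2 - 34*y + 48; vanishes at y ∈ {3}. (-2, 3): f_x = 0, f = 0 — SINGULAR.
  x = -1: f_y(-1, y) = 6*y**2 - 36*y + 56; no integer root y with |y| ≤ 4.
  x = 0: f_y(0, y) = 6*y**2 - 38*y + 68; no integer root y with |y| ≤ 4.
  x = 1: f_y(1, y) = 6*y**2 - 40*y + 84; no integer root y with |y| ≤ 4.
  x = 2: f_y(2, y) = 6*y**2 - 42*y + 104; no integer root y with |y| ≤ 4.
  x = 3: f_y(3, y) = 6*y**2 - 44*y + 128; no integer root y with |y| ≤ 4.
  x = 4: f_y(4, y) = 6*y**2 - 46*y + 156; no integer root y with |y| ≤ 4.
Only singular point on the grid: (-2, 3).
Classify: substitute x = -2 + u, y = 3 + v and expand: f = -2*u**3 + 2*u**2*v - u**2 - u*v**2 + 2*v**3 + v**2.
No constant or linear terms (consistent with a singular point). Quadratic part: -u**2 + v**2. Cubic part: -2*u**3 + 2*u**2*v - u*v**2 + 2*v**3.
The quadratic part v**2 - u**2 = (v − u)(v + u) splits into two distinct linear factors, so there are two distinct tangent lines y − 3 = ±(x − -2) — this is a node (ordinary double point).
Classification: node.


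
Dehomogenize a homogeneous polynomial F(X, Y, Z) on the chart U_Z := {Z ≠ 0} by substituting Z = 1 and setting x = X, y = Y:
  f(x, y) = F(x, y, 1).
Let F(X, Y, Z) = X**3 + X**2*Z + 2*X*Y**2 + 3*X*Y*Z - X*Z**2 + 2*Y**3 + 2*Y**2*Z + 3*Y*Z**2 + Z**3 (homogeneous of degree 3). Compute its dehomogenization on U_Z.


f(x, y) = x**3 + x**2 + 2*x*y**2 + 3*x*y - x + 2*y**3 + 2*y**2 + 3*y + 1

On U_Z we set Z = 1. Each monomial c·X^i·Y^j·Z^k in F becomes c·x^i·y^j·1^k = c·x^i·y^j.
Substituting Z = 1: F(X, Y, 1) = x**3 + x**2 + 2*x*y**2 + 3*x*y - x + 2*y**3 + 2*y**2 + 3*y + 1.
Note: deg(f) ≤ deg(F) = 3; strict inequality happens when F is divisible by Z (lost terms).


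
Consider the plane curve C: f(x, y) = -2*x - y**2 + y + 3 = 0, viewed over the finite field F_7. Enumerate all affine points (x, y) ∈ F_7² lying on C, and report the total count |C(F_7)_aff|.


Affine F_7-points: {(2, 3), (2, 5), (4, 2), (4, 6), (5, 0), (5, 1), (6, 4)}; count = 7.

For each of the 49 pairs (x, y) ∈ F_7², evaluate f(x, y) mod 7. Record the zeros.
  x = 0: [0↦3, 1↦3, 2↦1, 3↦4, 4↦5, 5↦4, 6↦1]  zeros at y ∈ ∅
  x = 1: [0↦1, 1↦1, 2↦6, 3↦2, 4↦3, 5↦2, 6↦6]  zeros at y ∈ ∅
  x = 2: [0↦6, 1↦6, 2↦4, 3↦0, 4↦1, 5↦0, 6↦4]  zeros at y ∈ {3, 5}
  x = 3: [0↦4, 1↦4, 2↦2, 3↦5, 4↦6, 5↦5, 6↦2]  zeros at y ∈ ∅
  x = 4: [0↦2, 1↦2, 2↦0, 3↦3, 4↦4, 5↦3, 6↦0]  zeros at y ∈ {2, 6}
  x = 5: [0↦0, 1↦0, 2↦5, 3↦1, 4↦2, 5↦1, 6↦5]  zeros at y ∈ {0, 1}
  x = 6: [0↦5, 1↦5, 2↦3, 3↦6, 4↦0, 5↦6, 6↦3]  zeros at y ∈ {4}
Collecting zeros: affine points = {(2, 3), (2, 5), (4, 2), (4, 6), (5, 0), (5, 1), (6, 4)}.
Total count |C(F_7)_aff| = 7.


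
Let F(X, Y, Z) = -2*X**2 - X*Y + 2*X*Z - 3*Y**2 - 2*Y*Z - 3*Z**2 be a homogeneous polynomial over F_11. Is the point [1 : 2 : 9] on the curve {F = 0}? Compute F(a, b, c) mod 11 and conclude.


F(1,2,9) ≡ 9 (mod 11); P is NOT on the curve.

Evaluate F(1, 2, 9) term-by-term (mod 11).
  -2*X**2 ↦ -2·1·1·1 = -2
  -X*Y ↦ -1·1·2·1 = -2
  2*X*Z ↦ 2·1·1·9 = 18
  -3*Y**2 ↦ -3·1·4·1 = -12
  -2*Y*Z ↦ -2·1·2·9 = -36
  -3*Z**2 ↦ -3·1·1·81 = -243
Sum: F(1, 2, 9) = (-2) + (-2) + (18) + (-12) + (-36) + (-243) = -277.
Reducing mod 11: -277 ≡ 9 (mod 11).
Since F(a, b, c) ≡ 9 ≠ 0 (mod 11), P does NOT lie on the curve.


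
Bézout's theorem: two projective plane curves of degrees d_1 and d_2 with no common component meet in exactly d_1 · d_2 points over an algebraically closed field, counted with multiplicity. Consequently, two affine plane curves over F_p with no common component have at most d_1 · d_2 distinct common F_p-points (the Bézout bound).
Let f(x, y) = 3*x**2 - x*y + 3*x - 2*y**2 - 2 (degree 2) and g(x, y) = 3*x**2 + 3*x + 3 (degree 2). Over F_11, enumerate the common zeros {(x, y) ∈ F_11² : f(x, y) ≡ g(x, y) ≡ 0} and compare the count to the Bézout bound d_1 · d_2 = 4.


Common zeros: ∅; count = 0; Bézout bound = 4.

deg(f) = 2, deg(g) = 2, so Bézout bound = 4.
Scan x ∈ F_11. For each x, list the y ∈ F_11 with f(x, y) ≡ 0 and those with g(x, y) ≡ 0 (mod 11); the common zeros in that column are the intersection.
  x = 0: f ≡ 0 at y ∈ ∅; g ≡ 0 at y ∈ ∅; common: ∅.
  x = 1: f ≡ 0 at y ∈ {8}; g ≡ 0 at y ∈ ∅; common: ∅.
  x = 2: f ≡ 0 at y ∈ {5}; g ≡ 0 at y ∈ ∅; common: ∅.
  x = 3: f ≡ 0 at y ∈ ∅; g ≡ 0 at y ∈ ∅; common: ∅.
  x = 4: f ≡ 0 at y ∈ ∅; g ≡ 0 at y ∈ ∅; common: ∅.
  x = 5: f ≡ 0 at y ∈ {0, 3}; g ≡ 0 at y ∈ ∅; common: ∅.
  x = 6: f ≡ 0 at y ∈ {3, 5}; g ≡ 0 at y ∈ ∅; common: ∅.
  x = 7: f ≡ 0 at y ∈ ∅; g ≡ 0 at y ∈ ∅; common: ∅.
  x = 8: f ≡ 0 at y ∈ {8, 10}; g ≡ 0 at y ∈ ∅; common: ∅.
  x = 9: f ≡ 0 at y ∈ {2, 10}; g ≡ 0 at y ∈ ∅; common: ∅.
  x = 10: f ≡ 0 at y ∈ ∅; g ≡ 0 at y ∈ ∅; common: ∅.
Collecting: common zeros = ∅, so the count is 0.
Comparison with the Bézout bound: 0 ≤ 4 = deg(f)·deg(g), as expected for curves with no common component (the affine F_11-count falls short of the bound because intersections may lie at infinity, over extension fields, or carry multiplicity).


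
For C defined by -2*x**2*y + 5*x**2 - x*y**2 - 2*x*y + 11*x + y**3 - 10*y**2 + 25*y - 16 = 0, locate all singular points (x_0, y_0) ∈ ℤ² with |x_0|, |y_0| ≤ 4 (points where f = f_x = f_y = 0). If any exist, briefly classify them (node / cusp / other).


Singular points: {(-2, 3)}; classification: node.

Compute partial derivatives:
  f_x = -4*x*y + 10*x - y**2 - 2*y + 11.
  f_y = -2*x**2 - 2*x*y - 2*x + 3*y**2 - 20*y + 25.
Scan x_0 ∈ {−4, ..., 4}. For each x_0, f_y(x_0, y) is a polynomial in y; find its integer roots y ∈ {−4, ..., 4}, then test f_x and f at those candidates.
  x = -4: f_y(-4, y) = 3*y**2 - 12*y + 1; no integer root y with |y| ≤ 4.
  x = -3: f_y(-3, y) = 3*y**2 - 14*y + 13; no integer root y with |y| ≤ 4.
  x = -2: f_y(-2, y) = 3*y**2 - 16*y + 21; vanishes at y ∈ {3}. (-2, 3): f_x = 0, f = 0 — SINGULAR.
  x = -1: f_y(-1, y) = 3*y**2 - 18*y + 25; no integer root y with |y| ≤ 4.
  x = 0: f_y(0, y) = 3*y**2 - 20*y + 25; no integer root y with |y| ≤ 4.
  x = 1: f_y(1, y) = 3*y**2 - 22*y + 21; no integer root y with |y| ≤ 4.
  x = 2: f_y(2, y) = 3*y**2 - 24*y + 13; no integer root y with |y| ≤ 4.
  x = 3: f_y(3, y) = 3*y**2 - 26*y + 1; no integer root y with |y| ≤ 4.
  x = 4: f_y(4, y) = 3*y**2 - 28*y - 15; no integer root y with |y| ≤ 4.
Only singular point on the grid: (-2, 3).
Classify: substitute x = -2 + u, y = 3 + v and expand: f = -2*u**2*v - u**2 - u*v**2 + v**3 + v**2.
No constant or linear terms (consistent with a singular point). Quadratic part: -u**2 + v**2. Cubic part: -2*u**2*v - u*v**2 + v**3.
The quadratic part v**2 - u**2 = (v − u)(v + u) splits into two distinct linear factors, so there are two distinct tangent lines y − 3 = ±(x − -2) — this is a node (ordinary double point).
Classification: node.


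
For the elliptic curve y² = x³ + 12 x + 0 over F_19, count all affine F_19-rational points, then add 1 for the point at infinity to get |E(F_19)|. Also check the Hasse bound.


Affine points = {(0, 0), (3, 5), (3, 14), (4, 6), (4, 13), (7, 3), (7, 16), (8, 0), (9, 1), (9, 18), (11, 0), (13, 4), (13, 15), (14, 9), (14, 10), (17, 5), (17, 14), (18, 5), (18, 14)}; affine count = 19; |E(F_19)| = 20.

Discriminant check: Δ ∝ 4a³ + 27b² = 4·12³ + 27·0² = 4·1728 + 27·0 ≡ 15 (mod 19). Nonzero ⇒ E is nonsingular.
For each x ∈ F_19, compute rhs = x³ + 12·x + 0 mod 19, then count y ∈ F_19 with y² ≡ rhs.
  x = 0: rhs = 0, matching y values: 0 (1 points).
  x = 1: rhs = 13, matching y values: none (0 points).
  x = 2: rhs = 13, matching y values: none (0 points).
  x = 3: rhs = 6, matching y values: 5, 14 (2 points).
  x = 4: rhs = 17, matching y values: 6, 13 (2 points).
  x = 5: rhs = 14, matching y values: none (0 points).
  x = 6: rhs = 3, matching y values: none (0 points).
  x = 7: rhs = 9, matching y values: 3, 16 (2 points).
  x = 8: rhs = 0, matching y values: 0 (1 points).
  x = 9: rhs = 1, matching y values: 1, 18 (2 points).
  x = 10: rhs = 18, matching y values: none (0 points).
  x = 11: rhs = 0, matching y values: 0 (1 points).
  x = 12: rhs = 10, matching y values: none (0 points).
  x = 13: rhs = 16, matching y values: 4, 15 (2 points).
  x = 14: rhs = 5, matching y values: 9, 10 (2 points).
  x = 15: rhs = 2, matching y values: none (0 points).
  x = 16: rhs = 13, matching y values: none (0 points).
  x = 17: rhs = 6, matching y values: 5, 14 (2 points).
  x = 18: rhs = 6, matching y values: 5, 14 (2 points).
Total affine count: 19.
Full point count |E(F_19)| = 19 + 1 = 20.
Hasse bound: |20 − (19+1)| = |0| = 0 ≤ 2√19 ≈ 8.7178 ✓.
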